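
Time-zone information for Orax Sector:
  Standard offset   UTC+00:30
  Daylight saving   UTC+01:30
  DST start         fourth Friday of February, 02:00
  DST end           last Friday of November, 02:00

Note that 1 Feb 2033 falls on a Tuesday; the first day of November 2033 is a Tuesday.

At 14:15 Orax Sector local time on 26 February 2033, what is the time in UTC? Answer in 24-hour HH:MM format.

12:45

1 February 2033 is a Tuesday, so the first Friday is February 4 and the fourth is February 25.
1 November 2033 is a Tuesday, so Fridays fall on 4, 11, 18, 25; the last is November 25.
Daylight saving runs 25 February – 25 November; 26 February 2033 is inside that window, so Orax Sector is at UTC+01:30.
14:15 local − 1h30m = 12:45 UTC.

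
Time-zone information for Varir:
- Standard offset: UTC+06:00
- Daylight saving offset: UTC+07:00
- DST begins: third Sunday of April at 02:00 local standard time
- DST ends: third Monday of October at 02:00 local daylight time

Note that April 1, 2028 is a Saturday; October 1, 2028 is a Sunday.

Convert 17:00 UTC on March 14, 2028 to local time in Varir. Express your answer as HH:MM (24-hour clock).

1 April 2028 is a Saturday, so the first Sunday is April 2 and the third is April 16.
1 October 2028 is a Sunday, so the first Monday is October 2 and the third is October 16.
At the standard offset (UTC+06:00), 17:00 UTC + 6h = 23:00 Varir standard time.
Daylight saving runs 16 April – 16 October; the standard-time date in Varir, March 14, 2028, is outside that window, so Varir is on standard time at UTC+06:00.
17:00 UTC + 6h = 23:00 local.

23:00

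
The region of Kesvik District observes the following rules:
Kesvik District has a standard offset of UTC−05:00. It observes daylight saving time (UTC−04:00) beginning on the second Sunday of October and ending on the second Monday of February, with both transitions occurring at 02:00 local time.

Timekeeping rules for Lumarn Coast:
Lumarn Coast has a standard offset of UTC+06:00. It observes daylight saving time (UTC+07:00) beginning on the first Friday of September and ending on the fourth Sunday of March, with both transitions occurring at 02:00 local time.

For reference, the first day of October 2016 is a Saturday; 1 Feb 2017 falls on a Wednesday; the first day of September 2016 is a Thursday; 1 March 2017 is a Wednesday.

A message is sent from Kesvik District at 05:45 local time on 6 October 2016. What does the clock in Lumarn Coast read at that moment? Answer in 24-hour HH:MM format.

1 October 2016 is a Saturday, so the first Sunday is October 2 and the second is October 9.
1 February 2017 is a Wednesday, so the first Monday is February 6 and the second is February 13.
6 October 2016 is outside the daylight-saving period (9 October 2016 – 13 February 2017), so Kesvik District is on standard time, UTC−05:00.
05:45 Kesvik District + 5h = 10:45 UTC.
1 September 2016 is a Thursday, so the first Friday is September 2.
1 March 2017 is a Wednesday, so the first Sunday is March 5 and the fourth is March 26.
At the standard offset (UTC+06:00), 10:45 UTC + 6h = 16:45 Lumarn Coast standard time.
The standard-time date in Lumarn Coast, 6 October 2016, falls between 2 September 2016 and 26 March 2017, so daylight saving is in effect and Lumarn Coast is at UTC+07:00.
10:45 UTC + 7h = 17:45 Lumarn Coast.

17:45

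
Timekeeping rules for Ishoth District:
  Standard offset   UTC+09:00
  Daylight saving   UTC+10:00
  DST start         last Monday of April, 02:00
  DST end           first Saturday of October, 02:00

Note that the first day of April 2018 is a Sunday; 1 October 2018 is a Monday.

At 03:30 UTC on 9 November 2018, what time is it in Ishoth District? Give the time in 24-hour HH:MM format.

1 April 2018 is a Sunday, so Mondays fall on 2, 9, 16, 23, 30; the last is April 30.
1 October 2018 is a Monday, so the first Saturday is October 6.
At the standard offset (UTC+09:00), 03:30 UTC + 9h = 12:30 Ishoth District standard time.
The standard-time date in Ishoth District, 9 November 2018, is outside the daylight-saving period (30 April – 6 October), so Ishoth District is on standard time, UTC+09:00.
03:30 UTC + 9h = 12:30 local.

12:30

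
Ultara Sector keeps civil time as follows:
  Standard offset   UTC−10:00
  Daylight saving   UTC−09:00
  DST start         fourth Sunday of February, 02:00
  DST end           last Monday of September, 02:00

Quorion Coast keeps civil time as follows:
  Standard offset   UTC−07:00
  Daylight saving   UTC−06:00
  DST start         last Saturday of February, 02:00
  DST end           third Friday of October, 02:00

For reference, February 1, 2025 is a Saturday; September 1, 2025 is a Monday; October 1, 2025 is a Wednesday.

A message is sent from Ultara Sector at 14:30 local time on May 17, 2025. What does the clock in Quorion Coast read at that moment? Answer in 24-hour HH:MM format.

17:30

1 February 2025 is a Saturday, so the first Sunday is February 2 and the fourth is February 23.
1 September 2025 is a Monday, so Mondays fall on 1, 8, 15, 22, 29; the last is September 29.
May 17, 2025 lies within the daylight-saving period (23 February – 29 September), so Ultara Sector is on daylight time, UTC−09:00.
14:30 Ultara Sector + 9h = 23:30 UTC.
1 February 2025 is a Saturday, so Saturdays fall on 1, 8, 15, 22; the last is February 22.
1 October 2025 is a Wednesday, so the first Friday is October 3 and the third is October 17.
At the standard offset (UTC−07:00), 23:30 UTC − 7h = 16:30 Quorion Coast standard time.
The standard-time date in Quorion Coast, May 17, 2025, falls between 22 February and 17 October, so daylight saving is in effect and Quorion Coast is at UTC−06:00.
23:30 UTC − 6h = 17:30 Quorion Coast.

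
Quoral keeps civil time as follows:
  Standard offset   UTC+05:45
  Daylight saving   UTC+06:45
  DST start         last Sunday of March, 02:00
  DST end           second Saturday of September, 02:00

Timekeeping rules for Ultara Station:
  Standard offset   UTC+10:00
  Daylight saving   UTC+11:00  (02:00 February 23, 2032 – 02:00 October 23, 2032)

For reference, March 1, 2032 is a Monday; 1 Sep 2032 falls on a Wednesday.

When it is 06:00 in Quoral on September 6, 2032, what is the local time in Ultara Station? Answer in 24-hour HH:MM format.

1 March 2032 is a Monday, so Sundays fall on 7, 14, 21, 28; the last is March 28.
1 September 2032 is a Wednesday, so the first Saturday is September 4 and the second is September 11.
Daylight saving runs 28 March – 11 September; September 6, 2032 is inside that window, so Quoral is at UTC+06:45.
06:00 Quoral − 6h45m = 23:15 UTC (rolling into the previous day, 5 September 2032).
At the standard offset (UTC+10:00), 23:15 UTC + 10h = 09:15 Ultara Station standard time (rolling into the next day, 6 September 2032).
Daylight saving runs 23 February – 23 October; the standard-time date in Ultara Station, September 6, 2032, is inside that window, so Ultara Station is at UTC+11:00.
23:15 UTC + 11h = 10:15 Ultara Station (rolling into the next day, 6 September 2032).

10:15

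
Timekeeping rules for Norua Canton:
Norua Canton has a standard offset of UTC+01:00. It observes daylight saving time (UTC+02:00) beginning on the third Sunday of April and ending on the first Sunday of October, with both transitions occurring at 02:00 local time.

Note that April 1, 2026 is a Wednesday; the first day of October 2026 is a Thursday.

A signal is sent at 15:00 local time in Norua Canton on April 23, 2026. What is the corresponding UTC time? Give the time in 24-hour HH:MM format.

1 April 2026 is a Wednesday, so the first Sunday is April 5 and the third is April 19.
1 October 2026 is a Thursday, so the first Sunday is October 4.
April 23, 2026 falls between 19 April and 4 October, so daylight saving is in effect and Norua Canton is at UTC+02:00.
15:00 local − 2h = 13:00 UTC.

13:00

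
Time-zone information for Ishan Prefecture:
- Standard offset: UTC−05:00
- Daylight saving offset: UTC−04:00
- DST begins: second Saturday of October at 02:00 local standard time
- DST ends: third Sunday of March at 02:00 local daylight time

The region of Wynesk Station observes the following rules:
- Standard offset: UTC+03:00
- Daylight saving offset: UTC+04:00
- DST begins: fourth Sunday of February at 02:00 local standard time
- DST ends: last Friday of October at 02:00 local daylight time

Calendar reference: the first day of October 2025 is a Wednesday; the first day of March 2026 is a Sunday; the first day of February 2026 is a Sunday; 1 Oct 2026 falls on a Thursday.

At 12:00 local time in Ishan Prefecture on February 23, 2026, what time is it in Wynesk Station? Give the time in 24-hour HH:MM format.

1 October 2025 is a Wednesday, so the first Saturday is October 4 and the second is October 11.
1 March 2026 is a Sunday, so the first Sunday is March 1 and the third is March 15.
February 23, 2026 falls between 11 October 2025 and 15 March 2026, so daylight saving is in effect and Ishan Prefecture is at UTC−04:00.
12:00 Ishan Prefecture + 4h = 16:00 UTC.
1 February 2026 is a Sunday, so the first Sunday is February 1 and the fourth is February 22.
1 October 2026 is a Thursday, so Fridays fall on 2, 9, 16, 23, 30; the last is October 30.
At the standard offset (UTC+03:00), 16:00 UTC + 3h = 19:00 Wynesk Station standard time.
The standard-time date in Wynesk Station, February 23, 2026, lies within the daylight-saving period (22 February – 30 October), so Wynesk Station is on daylight time, UTC+04:00.
16:00 UTC + 4h = 20:00 Wynesk Station.

20:00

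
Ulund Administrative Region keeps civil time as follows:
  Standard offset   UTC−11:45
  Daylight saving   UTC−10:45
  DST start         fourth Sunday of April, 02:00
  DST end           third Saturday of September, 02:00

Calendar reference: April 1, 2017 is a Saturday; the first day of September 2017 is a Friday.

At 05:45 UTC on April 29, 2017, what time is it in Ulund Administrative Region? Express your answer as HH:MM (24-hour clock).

1 April 2017 is a Saturday, so the first Sunday is April 2 and the fourth is April 23.
1 September 2017 is a Friday, so the first Saturday is September 2 and the third is September 16.
At the standard offset (UTC−11:45), 05:45 UTC − 11h45m = 18:00 Ulund Administrative Region standard time (rolling into the previous day, 28 April 2017).
Daylight saving runs 23 April – 16 September; the standard-time date in Ulund Administrative Region, April 28, 2017, is inside that window, so Ulund Administrative Region is at UTC−10:45.
05:45 UTC − 10h45m = 19:00 local (rolling into the previous day, 28 April 2017).

19:00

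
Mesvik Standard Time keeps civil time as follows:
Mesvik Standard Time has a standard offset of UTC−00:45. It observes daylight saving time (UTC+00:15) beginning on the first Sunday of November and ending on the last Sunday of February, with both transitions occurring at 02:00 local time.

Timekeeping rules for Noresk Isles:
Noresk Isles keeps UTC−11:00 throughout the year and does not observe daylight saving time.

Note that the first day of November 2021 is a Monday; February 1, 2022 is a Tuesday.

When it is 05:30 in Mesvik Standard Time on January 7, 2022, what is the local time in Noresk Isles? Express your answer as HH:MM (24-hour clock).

1 November 2021 is a Monday, so the first Sunday is November 7.
1 February 2022 is a Tuesday, so Sundays fall on 6, 13, 20, 27; the last is February 27.
January 7, 2022 lies within the daylight-saving period (7 November 2021 – 27 February 2022), so Mesvik Standard Time is on daylight time, UTC+00:15.
05:30 Mesvik Standard Time − 0h15m = 05:15 UTC.
Noresk Isles has no daylight saving, so its offset is UTC−11:00 year-round.
05:15 UTC − 11h = 18:15 Noresk Isles (rolling into the previous day, 6 January 2022).

18:15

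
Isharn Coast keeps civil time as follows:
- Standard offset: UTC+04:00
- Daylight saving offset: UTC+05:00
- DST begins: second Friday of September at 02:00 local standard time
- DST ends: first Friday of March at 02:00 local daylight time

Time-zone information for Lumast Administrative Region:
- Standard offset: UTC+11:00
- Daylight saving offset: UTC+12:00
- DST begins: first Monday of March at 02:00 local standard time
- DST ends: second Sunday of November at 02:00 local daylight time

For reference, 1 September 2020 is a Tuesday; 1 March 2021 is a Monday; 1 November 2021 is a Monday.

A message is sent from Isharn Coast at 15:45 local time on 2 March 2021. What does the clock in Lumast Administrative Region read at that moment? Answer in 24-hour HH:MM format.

22:45

1 September 2020 is a Tuesday, so the first Friday is September 4 and the second is September 11.
1 March 2021 is a Monday, so the first Friday is March 5.
2 March 2021 lies within the daylight-saving period (11 September 2020 – 5 March 2021), so Isharn Coast is on daylight time, UTC+05:00.
15:45 Isharn Coast − 5h = 10:45 UTC.
1 March 2021 is a Monday, so the first Monday is March 1.
1 November 2021 is a Monday, so the first Sunday is November 7 and the second is November 14.
At the standard offset (UTC+11:00), 10:45 UTC + 11h = 21:45 Lumast Administrative Region standard time.
The standard-time date in Lumast Administrative Region, 2 March 2021, falls between 1 March and 14 November, so daylight saving is in effect and Lumast Administrative Region is at UTC+12:00.
10:45 UTC + 12h = 22:45 Lumast Administrative Region.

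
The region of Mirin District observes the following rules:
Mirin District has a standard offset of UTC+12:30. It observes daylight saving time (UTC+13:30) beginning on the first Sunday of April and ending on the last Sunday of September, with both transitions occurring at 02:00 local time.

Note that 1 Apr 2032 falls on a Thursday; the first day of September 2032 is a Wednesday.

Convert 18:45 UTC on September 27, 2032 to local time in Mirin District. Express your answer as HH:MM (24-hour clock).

07:15

1 April 2032 is a Thursday, so the first Sunday is April 4.
1 September 2032 is a Wednesday, so Sundays fall on 5, 12, 19, 26; the last is September 26.
At the standard offset (UTC+12:30), 18:45 UTC + 12h30m = 07:15 Mirin District standard time (rolling into the next day, 28 September 2032).
Daylight saving runs 4 April – 26 September; the standard-time date in Mirin District, September 28, 2032, is outside that window, so Mirin District is on standard time at UTC+12:30.
18:45 UTC + 12h30m = 07:15 local (rolling into the next day, 28 September 2032).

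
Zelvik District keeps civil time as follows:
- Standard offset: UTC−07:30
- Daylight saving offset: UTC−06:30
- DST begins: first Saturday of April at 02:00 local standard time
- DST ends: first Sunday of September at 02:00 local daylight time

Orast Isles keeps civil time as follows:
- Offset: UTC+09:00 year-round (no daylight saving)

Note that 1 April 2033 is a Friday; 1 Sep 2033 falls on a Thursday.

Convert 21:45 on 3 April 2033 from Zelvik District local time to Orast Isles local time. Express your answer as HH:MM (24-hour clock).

1 April 2033 is a Friday, so the first Saturday is April 2.
1 September 2033 is a Thursday, so the first Sunday is September 4.
3 April 2033 lies within the daylight-saving period (2 April – 4 September), so Zelvik District is on daylight time, UTC−06:30.
21:45 Zelvik District + 6h30m = 04:15 UTC (rolling into the next day, 4 April 2033).
Orast Isles stays on UTC+09:00 all year.
04:15 UTC + 9h = 13:15 Orast Isles.

13:15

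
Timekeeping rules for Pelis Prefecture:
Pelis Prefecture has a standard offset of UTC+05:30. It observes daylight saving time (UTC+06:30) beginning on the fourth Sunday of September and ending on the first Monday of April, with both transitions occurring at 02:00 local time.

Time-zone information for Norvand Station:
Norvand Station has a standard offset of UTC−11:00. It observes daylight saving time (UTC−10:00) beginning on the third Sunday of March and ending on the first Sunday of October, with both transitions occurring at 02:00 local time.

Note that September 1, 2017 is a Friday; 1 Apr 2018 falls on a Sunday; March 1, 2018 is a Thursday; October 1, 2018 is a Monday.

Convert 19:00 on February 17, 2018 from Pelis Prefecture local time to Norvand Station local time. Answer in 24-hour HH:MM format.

1 September 2017 is a Friday, so the first Sunday is September 3 and the fourth is September 24.
1 April 2018 is a Sunday, so the first Monday is April 2.
Daylight saving runs 24 September 2017 – 2 April 2018; February 17, 2018 is inside that window, so Pelis Prefecture is at UTC+06:30.
19:00 Pelis Prefecture − 6h30m = 12:30 UTC.
1 March 2018 is a Thursday, so the first Sunday is March 4 and the third is March 18.
1 October 2018 is a Monday, so the first Sunday is October 7.
At the standard offset (UTC−11:00), 12:30 UTC − 11h = 01:30 Norvand Station standard time.
The standard-time date in Norvand Station, February 17, 2018, is outside the daylight-saving period (18 March – 7 October), so Norvand Station is on standard time, UTC−11:00.
12:30 UTC − 11h = 01:30 Norvand Station.

01:30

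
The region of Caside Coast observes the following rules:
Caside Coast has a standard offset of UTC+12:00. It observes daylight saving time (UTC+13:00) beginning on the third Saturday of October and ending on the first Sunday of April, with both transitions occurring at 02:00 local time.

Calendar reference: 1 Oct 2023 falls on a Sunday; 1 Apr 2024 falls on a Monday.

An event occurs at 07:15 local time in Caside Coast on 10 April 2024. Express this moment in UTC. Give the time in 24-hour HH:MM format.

1 October 2023 is a Sunday, so the first Saturday is October 7 and the third is October 21.
1 April 2024 is a Monday, so the first Sunday is April 7.
Daylight saving runs 21 October 2023 – 7 April 2024; 10 April 2024 is outside that window, so Caside Coast is on standard time at UTC+12:00.
07:15 local − 12h = 19:15 UTC (rolling into the previous day, 9 April 2024).

19:15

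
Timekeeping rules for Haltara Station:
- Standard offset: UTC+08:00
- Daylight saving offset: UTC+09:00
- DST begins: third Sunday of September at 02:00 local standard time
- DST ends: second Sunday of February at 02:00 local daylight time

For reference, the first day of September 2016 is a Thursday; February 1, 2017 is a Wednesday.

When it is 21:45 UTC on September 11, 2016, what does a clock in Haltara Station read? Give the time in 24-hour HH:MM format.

1 September 2016 is a Thursday, so the first Sunday is September 4 and the third is September 18.
1 February 2017 is a Wednesday, so the first Sunday is February 5 and the second is February 12.
At the standard offset (UTC+08:00), 21:45 UTC + 8h = 05:45 Haltara Station standard time (rolling into the next day, 12 September 2016).
The standard-time date in Haltara Station, September 12, 2016, is outside the daylight-saving period (18 September 2016 – 12 February 2017), so Haltara Station is on standard time, UTC+08:00.
21:45 UTC + 8h = 05:45 local (rolling into the next day, 12 September 2016).

05:45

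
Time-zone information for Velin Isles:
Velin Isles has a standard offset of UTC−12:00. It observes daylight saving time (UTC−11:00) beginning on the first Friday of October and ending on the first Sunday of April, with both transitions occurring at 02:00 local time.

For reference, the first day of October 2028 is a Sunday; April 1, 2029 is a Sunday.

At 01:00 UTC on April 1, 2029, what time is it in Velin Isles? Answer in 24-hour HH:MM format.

14:00

1 October 2028 is a Sunday, so the first Friday is October 6.
1 April 2029 is a Sunday, so the first Sunday is April 1.
At the standard offset (UTC−12:00), 01:00 UTC − 12h = 13:00 Velin Isles standard time (rolling into the previous day, 31 March 2029).
Daylight saving runs 6 October 2028 – 1 April 2029; the standard-time date in Velin Isles, March 31, 2029, is inside that window, so Velin Isles is at UTC−11:00.
01:00 UTC − 11h = 14:00 local (rolling into the previous day, 31 March 2029).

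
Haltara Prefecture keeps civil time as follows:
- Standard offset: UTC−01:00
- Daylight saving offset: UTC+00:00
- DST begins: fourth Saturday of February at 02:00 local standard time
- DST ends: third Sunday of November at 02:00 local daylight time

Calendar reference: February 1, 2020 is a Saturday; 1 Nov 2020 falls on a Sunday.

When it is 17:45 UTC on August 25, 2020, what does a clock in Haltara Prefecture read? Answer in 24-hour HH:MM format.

1 February 2020 is a Saturday, so the first Saturday is February 1 and the fourth is February 22.
1 November 2020 is a Sunday, so the first Sunday is November 1 and the third is November 15.
At the standard offset (UTC−01:00), 17:45 UTC − 1h = 16:45 Haltara Prefecture standard time.
Daylight saving runs 22 February – 15 November; the standard-time date in Haltara Prefecture, August 25, 2020, is inside that window, so Haltara Prefecture is at UTC+00:00.
17:45 UTC + 0h = 17:45 local.

17:45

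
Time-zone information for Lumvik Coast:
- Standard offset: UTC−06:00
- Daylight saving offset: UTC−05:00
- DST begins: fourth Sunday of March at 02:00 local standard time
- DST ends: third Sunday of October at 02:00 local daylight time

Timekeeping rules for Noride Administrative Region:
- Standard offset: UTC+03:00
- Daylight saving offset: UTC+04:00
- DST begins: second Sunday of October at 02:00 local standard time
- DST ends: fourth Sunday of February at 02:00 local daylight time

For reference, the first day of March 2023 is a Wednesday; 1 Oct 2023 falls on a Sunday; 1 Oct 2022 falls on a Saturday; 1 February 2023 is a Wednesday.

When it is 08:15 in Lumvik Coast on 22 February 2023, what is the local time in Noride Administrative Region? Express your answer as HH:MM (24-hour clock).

1 March 2023 is a Wednesday, so the first Sunday is March 5 and the fourth is March 26.
1 October 2023 is a Sunday, so the first Sunday is October 1 and the third is October 15.
22 February 2023 is outside the daylight-saving period (26 March – 15 October), so Lumvik Coast is on standard time, UTC−06:00.
08:15 Lumvik Coast + 6h = 14:15 UTC.
1 October 2022 is a Saturday, so the first Sunday is October 2 and the second is October 9.
1 February 2023 is a Wednesday, so the first Sunday is February 5 and the fourth is February 26.
At the standard offset (UTC+03:00), 14:15 UTC + 3h = 17:15 Noride Administrative Region standard time.
The standard-time date in Noride Administrative Region, 22 February 2023, lies within the daylight-saving period (9 October 2022 – 26 February 2023), so Noride Administrative Region is on daylight time, UTC+04:00.
14:15 UTC + 4h = 18:15 Noride Administrative Region.

18:15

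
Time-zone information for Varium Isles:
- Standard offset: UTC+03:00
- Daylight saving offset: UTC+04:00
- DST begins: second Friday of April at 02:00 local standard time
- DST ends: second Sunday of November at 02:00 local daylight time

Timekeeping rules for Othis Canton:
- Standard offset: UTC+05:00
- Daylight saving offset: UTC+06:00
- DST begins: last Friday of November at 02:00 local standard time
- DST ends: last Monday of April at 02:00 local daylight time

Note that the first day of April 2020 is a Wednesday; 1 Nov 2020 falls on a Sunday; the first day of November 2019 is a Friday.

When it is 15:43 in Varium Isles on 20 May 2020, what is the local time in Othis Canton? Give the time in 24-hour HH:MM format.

1 April 2020 is a Wednesday, so the first Friday is April 3 and the second is April 10.
1 November 2020 is a Sunday, so the first Sunday is November 1 and the second is November 8.
Daylight saving runs 10 April – 8 November; 20 May 2020 is inside that window, so Varium Isles is at UTC+04:00.
15:43 Varium Isles − 4h = 11:43 UTC.
1 November 2019 is a Friday, so Fridays fall on 1, 8, 15, 22, 29; the last is November 29.
1 April 2020 is a Wednesday, so Mondays fall on 6, 13, 20, 27; the last is April 27.
At the standard offset (UTC+05:00), 11:43 UTC + 5h = 16:43 Othis Canton standard time.
Daylight saving runs 29 November 2019 – 27 April 2020; the standard-time date in Othis Canton, 20 May 2020, is outside that window, so Othis Canton is on standard time at UTC+05:00.
11:43 UTC + 5h = 16:43 Othis Canton.

16:43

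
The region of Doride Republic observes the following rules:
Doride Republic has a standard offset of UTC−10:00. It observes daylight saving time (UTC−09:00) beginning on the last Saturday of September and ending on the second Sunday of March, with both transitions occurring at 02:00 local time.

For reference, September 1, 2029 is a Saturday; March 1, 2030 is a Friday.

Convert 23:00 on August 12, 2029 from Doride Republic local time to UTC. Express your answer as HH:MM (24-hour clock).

1 September 2029 is a Saturday, so Saturdays fall on 1, 8, 15, 22, 29; the last is September 29.
1 March 2030 is a Friday, so the first Sunday is March 3 and the second is March 10.
August 12, 2029 does not fall between 29 September 2029 and 10 March 2030, so daylight saving is not in effect and Doride Republic is at UTC−10:00.
23:00 local + 10h = 09:00 UTC (rolling into the next day, 13 August 2029).

09:00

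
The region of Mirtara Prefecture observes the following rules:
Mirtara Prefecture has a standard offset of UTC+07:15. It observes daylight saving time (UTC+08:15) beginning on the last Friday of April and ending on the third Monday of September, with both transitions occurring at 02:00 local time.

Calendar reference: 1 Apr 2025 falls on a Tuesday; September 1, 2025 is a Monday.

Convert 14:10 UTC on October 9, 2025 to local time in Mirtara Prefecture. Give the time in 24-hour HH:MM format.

1 April 2025 is a Tuesday, so Fridays fall on 4, 11, 18, 25; the last is April 25.
1 September 2025 is a Monday, so the first Monday is September 1 and the third is September 15.
At the standard offset (UTC+07:15), 14:10 UTC + 7h15m = 21:25 Mirtara Prefecture standard time.
Daylight saving runs 25 April – 15 September; the standard-time date in Mirtara Prefecture, October 9, 2025, is outside that window, so Mirtara Prefecture is on standard time at UTC+07:15.
14:10 UTC + 7h15m = 21:25 local.

21:25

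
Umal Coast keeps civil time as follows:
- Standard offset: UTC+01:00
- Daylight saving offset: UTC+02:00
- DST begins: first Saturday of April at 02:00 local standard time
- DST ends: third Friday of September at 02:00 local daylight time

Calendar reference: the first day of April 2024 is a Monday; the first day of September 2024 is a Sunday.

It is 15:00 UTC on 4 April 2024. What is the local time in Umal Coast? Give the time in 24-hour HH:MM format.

16:00

1 April 2024 is a Monday, so the first Saturday is April 6.
1 September 2024 is a Sunday, so the first Friday is September 6 and the third is September 20.
At the standard offset (UTC+01:00), 15:00 UTC + 1h = 16:00 Umal Coast standard time.
The standard-time date in Umal Coast, 4 April 2024, does not fall between 6 April and 20 September, so daylight saving is not in effect and Umal Coast is at UTC+01:00.
15:00 UTC + 1h = 16:00 local.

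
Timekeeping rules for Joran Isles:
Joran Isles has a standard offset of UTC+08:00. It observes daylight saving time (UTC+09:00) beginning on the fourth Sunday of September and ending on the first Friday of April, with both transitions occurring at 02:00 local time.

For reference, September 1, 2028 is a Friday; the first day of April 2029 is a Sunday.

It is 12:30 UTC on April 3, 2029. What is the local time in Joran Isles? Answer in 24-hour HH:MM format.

1 September 2028 is a Friday, so the first Sunday is September 3 and the fourth is September 24.
1 April 2029 is a Sunday, so the first Friday is April 6.
At the standard offset (UTC+08:00), 12:30 UTC + 8h = 20:30 Joran Isles standard time.
Daylight saving runs 24 September 2028 – 6 April 2029; the standard-time date in Joran Isles, April 3, 2029, is inside that window, so Joran Isles is at UTC+09:00.
12:30 UTC + 9h = 21:30 local.

21:30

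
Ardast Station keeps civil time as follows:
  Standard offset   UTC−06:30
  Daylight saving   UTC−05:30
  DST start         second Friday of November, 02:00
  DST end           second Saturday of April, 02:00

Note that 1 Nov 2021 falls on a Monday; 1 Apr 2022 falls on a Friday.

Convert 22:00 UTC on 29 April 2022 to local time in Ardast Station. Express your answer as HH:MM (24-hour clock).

1 November 2021 is a Monday, so the first Friday is November 5 and the second is November 12.
1 April 2022 is a Friday, so the first Saturday is April 2 and the second is April 9.
At the standard offset (UTC−06:30), 22:00 UTC − 6h30m = 15:30 Ardast Station standard time.
The standard-time date in Ardast Station, 29 April 2022, does not fall between 12 November 2021 and 9 April 2022, so daylight saving is not in effect and Ardast Station is at UTC−06:30.
22:00 UTC − 6h30m = 15:30 local.

15:30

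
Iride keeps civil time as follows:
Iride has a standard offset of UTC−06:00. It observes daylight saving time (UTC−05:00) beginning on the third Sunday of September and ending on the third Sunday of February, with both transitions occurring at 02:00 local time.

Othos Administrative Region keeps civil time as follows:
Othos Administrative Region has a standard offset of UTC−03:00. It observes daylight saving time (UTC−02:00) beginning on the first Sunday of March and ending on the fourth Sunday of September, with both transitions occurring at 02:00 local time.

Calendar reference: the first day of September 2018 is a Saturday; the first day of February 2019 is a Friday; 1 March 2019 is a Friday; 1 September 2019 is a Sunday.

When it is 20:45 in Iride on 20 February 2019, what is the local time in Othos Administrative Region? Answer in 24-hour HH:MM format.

1 September 2018 is a Saturday, so the first Sunday is September 2 and the third is September 16.
1 February 2019 is a Friday, so the first Sunday is February 3 and the third is February 17.
20 February 2019 does not fall between 16 September 2018 and 17 February 2019, so daylight saving is not in effect and Iride is at UTC−06:00.
20:45 Iride + 6h = 02:45 UTC (rolling into the next day, 21 February 2019).
1 March 2019 is a Friday, so the first Sunday is March 3.
1 September 2019 is a Sunday, so the first Sunday is September 1 and the fourth is September 22.
At the standard offset (UTC−03:00), 02:45 UTC − 3h = 23:45 Othos Administrative Region standard time (rolling into the previous day, 20 February 2019).
The standard-time date in Othos Administrative Region, 20 February 2019, is outside the daylight-saving period (3 March – 22 September), so Othos Administrative Region is on standard time, UTC−03:00.
02:45 UTC − 3h = 23:45 Othos Administrative Region (rolling into the previous day, 20 February 2019).

23:45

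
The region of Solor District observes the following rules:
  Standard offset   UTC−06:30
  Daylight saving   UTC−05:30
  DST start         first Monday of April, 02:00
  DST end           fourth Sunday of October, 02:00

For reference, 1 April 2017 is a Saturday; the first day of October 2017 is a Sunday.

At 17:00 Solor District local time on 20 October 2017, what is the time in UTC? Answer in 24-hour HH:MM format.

1 April 2017 is a Saturday, so the first Monday is April 3.
1 October 2017 is a Sunday, so the first Sunday is October 1 and the fourth is October 22.
20 October 2017 falls between 3 April and 22 October, so daylight saving is in effect and Solor District is at UTC−05:30.
17:00 local + 5h30m = 22:30 UTC.

22:30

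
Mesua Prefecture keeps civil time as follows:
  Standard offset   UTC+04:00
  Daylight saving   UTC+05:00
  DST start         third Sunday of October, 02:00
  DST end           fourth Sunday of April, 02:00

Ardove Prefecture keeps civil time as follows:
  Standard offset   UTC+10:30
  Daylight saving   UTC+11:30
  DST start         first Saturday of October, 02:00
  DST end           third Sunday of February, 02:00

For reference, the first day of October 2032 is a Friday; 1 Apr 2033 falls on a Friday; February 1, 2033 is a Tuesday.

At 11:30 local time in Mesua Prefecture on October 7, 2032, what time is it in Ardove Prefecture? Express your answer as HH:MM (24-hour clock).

1 October 2032 is a Friday, so the first Sunday is October 3 and the third is October 17.
1 April 2033 is a Friday, so the first Sunday is April 3 and the fourth is April 24.
October 7, 2032 is outside the daylight-saving period (17 October 2032 – 24 April 2033), so Mesua Prefecture is on standard time, UTC+04:00.
11:30 Mesua Prefecture − 4h = 07:30 UTC.
1 October 2032 is a Friday, so the first Saturday is October 2.
1 February 2033 is a Tuesday, so the first Sunday is February 6 and the third is February 20.
At the standard offset (UTC+10:30), 07:30 UTC + 10h30m = 18:00 Ardove Prefecture standard time.
Daylight saving runs 2 October 2032 – 20 February 2033; the standard-time date in Ardove Prefecture, October 7, 2032, is inside that window, so Ardove Prefecture is at UTC+11:30.
07:30 UTC + 11h30m = 19:00 Ardove Prefecture.

19:00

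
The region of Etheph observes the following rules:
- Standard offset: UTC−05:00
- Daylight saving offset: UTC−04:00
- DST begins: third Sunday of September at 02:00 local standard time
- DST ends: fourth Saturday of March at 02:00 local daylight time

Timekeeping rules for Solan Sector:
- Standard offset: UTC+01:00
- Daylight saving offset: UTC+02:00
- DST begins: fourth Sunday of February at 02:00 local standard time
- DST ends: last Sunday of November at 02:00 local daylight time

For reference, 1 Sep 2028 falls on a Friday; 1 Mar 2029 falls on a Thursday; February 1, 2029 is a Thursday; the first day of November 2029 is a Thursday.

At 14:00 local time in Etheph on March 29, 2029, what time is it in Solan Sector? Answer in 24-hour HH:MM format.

21:00

1 September 2028 is a Friday, so the first Sunday is September 3 and the third is September 17.
1 March 2029 is a Thursday, so the first Saturday is March 3 and the fourth is March 24.
Daylight saving runs 17 September 2028 – 24 March 2029; March 29, 2029 is outside that window, so Etheph is on standard time at UTC−05:00.
14:00 Etheph + 5h = 19:00 UTC.
1 February 2029 is a Thursday, so the first Sunday is February 4 and the fourth is February 25.
1 November 2029 is a Thursday, so Sundays fall on 4, 11, 18, 25; the last is November 25.
At the standard offset (UTC+01:00), 19:00 UTC + 1h = 20:00 Solan Sector standard time.
The standard-time date in Solan Sector, March 29, 2029, falls between 25 February and 25 November, so daylight saving is in effect and Solan Sector is at UTC+02:00.
19:00 UTC + 2h = 21:00 Solan Sector.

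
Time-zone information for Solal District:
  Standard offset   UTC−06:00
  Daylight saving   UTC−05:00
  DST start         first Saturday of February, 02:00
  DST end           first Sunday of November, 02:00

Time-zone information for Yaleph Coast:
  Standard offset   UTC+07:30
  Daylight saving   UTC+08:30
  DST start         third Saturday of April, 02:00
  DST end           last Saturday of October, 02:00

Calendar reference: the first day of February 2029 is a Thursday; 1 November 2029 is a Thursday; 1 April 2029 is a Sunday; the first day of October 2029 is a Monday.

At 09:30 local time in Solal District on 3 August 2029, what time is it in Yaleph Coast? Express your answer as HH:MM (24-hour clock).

1 February 2029 is a Thursday, so the first Saturday is February 3.
1 November 2029 is a Thursday, so the first Sunday is November 4.
3 August 2029 falls between 3 February and 4 November, so daylight saving is in effect and Solal District is at UTC−05:00.
09:30 Solal District + 5h = 14:30 UTC.
1 April 2029 is a Sunday, so the first Saturday is April 7 and the third is April 21.
1 October 2029 is a Monday, so Saturdays fall on 6, 13, 20, 27; the last is October 27.
At the standard offset (UTC+07:30), 14:30 UTC + 7h30m = 22:00 Yaleph Coast standard time.
The standard-time date in Yaleph Coast, 3 August 2029, lies within the daylight-saving period (21 April – 27 October), so Yaleph Coast is on daylight time, UTC+08:30.
14:30 UTC + 8h30m = 23:00 Yaleph Coast.

23:00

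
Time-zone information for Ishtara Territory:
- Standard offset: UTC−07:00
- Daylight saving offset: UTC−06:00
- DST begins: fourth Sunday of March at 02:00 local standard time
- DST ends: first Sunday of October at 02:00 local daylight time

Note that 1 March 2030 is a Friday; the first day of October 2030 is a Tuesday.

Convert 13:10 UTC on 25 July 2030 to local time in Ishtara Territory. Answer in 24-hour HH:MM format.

07:10

1 March 2030 is a Friday, so the first Sunday is March 3 and the fourth is March 24.
1 October 2030 is a Tuesday, so the first Sunday is October 6.
At the standard offset (UTC−07:00), 13:10 UTC − 7h = 06:10 Ishtara Territory standard time.
The standard-time date in Ishtara Territory, 25 July 2030, falls between 24 March and 6 October, so daylight saving is in effect and Ishtara Territory is at UTC−06:00.
13:10 UTC − 6h = 07:10 local.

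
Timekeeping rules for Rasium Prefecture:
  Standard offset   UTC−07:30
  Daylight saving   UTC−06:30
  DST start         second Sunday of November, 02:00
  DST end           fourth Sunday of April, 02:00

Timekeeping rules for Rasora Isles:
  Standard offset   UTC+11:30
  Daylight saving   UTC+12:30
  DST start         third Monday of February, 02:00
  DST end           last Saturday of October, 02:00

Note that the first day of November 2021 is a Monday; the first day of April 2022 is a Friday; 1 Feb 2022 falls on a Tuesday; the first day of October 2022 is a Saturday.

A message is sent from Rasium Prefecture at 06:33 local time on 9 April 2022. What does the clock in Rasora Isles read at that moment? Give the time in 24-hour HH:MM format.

1 November 2021 is a Monday, so the first Sunday is November 7 and the second is November 14.
1 April 2022 is a Friday, so the first Sunday is April 3 and the fourth is April 24.
Daylight saving runs 14 November 2021 – 24 April 2022; 9 April 2022 is inside that window, so Rasium Prefecture is at UTC−06:30.
06:33 Rasium Prefecture + 6h30m = 13:03 UTC.
1 February 2022 is a Tuesday, so the first Monday is February 7 and the third is February 21.
1 October 2022 is a Saturday, so Saturdays fall on 1, 8, 15, 22, 29; the last is October 29.
At the standard offset (UTC+11:30), 13:03 UTC + 11h30m = 00:33 Rasora Isles standard time (rolling into the next day, 10 April 2022).
The standard-time date in Rasora Isles, 10 April 2022, lies within the daylight-saving period (21 February – 29 October), so Rasora Isles is on daylight time, UTC+12:30.
13:03 UTC + 12h30m = 01:33 Rasora Isles (rolling into the next day, 10 April 2022).

01:33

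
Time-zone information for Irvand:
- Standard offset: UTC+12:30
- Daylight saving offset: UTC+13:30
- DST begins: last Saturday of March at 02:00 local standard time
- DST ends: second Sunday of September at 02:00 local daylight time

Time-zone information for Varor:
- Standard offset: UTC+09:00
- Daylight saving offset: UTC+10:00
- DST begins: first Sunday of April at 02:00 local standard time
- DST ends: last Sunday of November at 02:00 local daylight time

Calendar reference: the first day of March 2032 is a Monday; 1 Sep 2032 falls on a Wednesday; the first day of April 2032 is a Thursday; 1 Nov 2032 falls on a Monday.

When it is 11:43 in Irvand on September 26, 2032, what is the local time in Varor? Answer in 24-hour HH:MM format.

09:13

1 March 2032 is a Monday, so Saturdays fall on 6, 13, 20, 27; the last is March 27.
1 September 2032 is a Wednesday, so the first Sunday is September 5 and the second is September 12.
Daylight saving runs 27 March – 12 September; September 26, 2032 is outside that window, so Irvand is on standard time at UTC+12:30.
11:43 Irvand − 12h30m = 23:13 UTC (rolling into the previous day, 25 September 2032).
1 April 2032 is a Thursday, so the first Sunday is April 4.
1 November 2032 is a Monday, so Sundays fall on 7, 14, 21, 28; the last is November 28.
At the standard offset (UTC+09:00), 23:13 UTC + 9h = 08:13 Varor standard time (rolling into the next day, 26 September 2032).
The standard-time date in Varor, September 26, 2032, falls between 4 April and 28 November, so daylight saving is in effect and Varor is at UTC+10:00.
23:13 UTC + 10h = 09:13 Varor (rolling into the next day, 26 September 2032).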